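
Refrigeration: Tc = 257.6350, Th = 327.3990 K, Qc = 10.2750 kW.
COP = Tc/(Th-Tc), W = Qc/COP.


COP = 257.6350 / 69.7640 = 3.6930
W = 10.2750 / 3.6930 = 2.7823 kW

COP = 3.6930, W = 2.7823 kW


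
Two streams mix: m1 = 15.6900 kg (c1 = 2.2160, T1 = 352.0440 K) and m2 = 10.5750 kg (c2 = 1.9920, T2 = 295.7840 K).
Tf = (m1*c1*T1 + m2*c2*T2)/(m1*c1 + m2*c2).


num = 18471.0402
den = 55.8344
Tf = 330.8180 K

330.8180 K


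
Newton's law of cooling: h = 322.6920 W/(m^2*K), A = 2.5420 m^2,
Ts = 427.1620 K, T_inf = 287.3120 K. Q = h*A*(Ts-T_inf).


dT = 139.8500 K
Q = 322.6920 * 2.5420 * 139.8500 = 114716.5865 W

114716.5865 W


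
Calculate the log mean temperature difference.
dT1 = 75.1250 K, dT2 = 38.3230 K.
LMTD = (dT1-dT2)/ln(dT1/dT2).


dT1/dT2 = 1.9603
ln(dT1/dT2) = 0.6731
LMTD = 36.8020 / 0.6731 = 54.6751 K

54.6751 K


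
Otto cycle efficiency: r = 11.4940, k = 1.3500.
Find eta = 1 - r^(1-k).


r^(k-1) = 2.3505
eta = 1 - 1/2.3505 = 0.5746 = 57.4563%

57.4563%


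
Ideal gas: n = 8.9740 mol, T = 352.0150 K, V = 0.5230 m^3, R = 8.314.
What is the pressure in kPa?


P = nRT/V = 8.9740 * 8.314 * 352.0150 / 0.5230
= 26263.7814 / 0.5230 = 50217.5553 Pa = 50.2176 kPa

50.2176 kPa


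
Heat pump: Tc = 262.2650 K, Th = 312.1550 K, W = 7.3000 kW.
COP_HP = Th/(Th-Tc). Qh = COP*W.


COP = 312.1550 / 49.8900 = 6.2569
Qh = 6.2569 * 7.3000 = 45.6751 kW

COP = 6.2569, Qh = 45.6751 kW


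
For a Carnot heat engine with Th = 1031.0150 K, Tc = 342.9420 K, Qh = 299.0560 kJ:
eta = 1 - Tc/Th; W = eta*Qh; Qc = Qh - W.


eta = 1 - 342.9420/1031.0150 = 0.6674
W = 0.6674 * 299.0560 = 199.5823 kJ
Qc = 299.0560 - 199.5823 = 99.4737 kJ

eta = 66.7374%, W = 199.5823 kJ, Qc = 99.4737 kJ


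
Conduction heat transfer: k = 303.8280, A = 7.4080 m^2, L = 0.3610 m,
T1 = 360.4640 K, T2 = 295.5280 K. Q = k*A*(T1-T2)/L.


dT = 64.9360 K
Q = 303.8280 * 7.4080 * 64.9360 / 0.3610 = 404862.0777 W

404862.0777 W


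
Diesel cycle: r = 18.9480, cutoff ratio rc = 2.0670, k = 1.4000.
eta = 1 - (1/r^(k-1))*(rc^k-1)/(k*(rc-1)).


r^(k-1) = 3.2436
rc^k = 2.7636
eta = 0.6360 = 63.6014%

63.6014%


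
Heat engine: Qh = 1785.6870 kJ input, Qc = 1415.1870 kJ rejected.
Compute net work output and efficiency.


W = 1785.6870 - 1415.1870 = 370.5000 kJ
eta = 370.5000 / 1785.6870 = 0.2075 = 20.7483%

W = 370.5000 kJ, eta = 20.7483%


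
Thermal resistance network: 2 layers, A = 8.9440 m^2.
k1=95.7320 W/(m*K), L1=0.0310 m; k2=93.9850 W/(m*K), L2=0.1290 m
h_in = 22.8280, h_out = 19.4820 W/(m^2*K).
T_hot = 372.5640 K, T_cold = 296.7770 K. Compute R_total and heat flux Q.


R_conv_in = 1/(22.8280*8.9440) = 0.0049
R_1 = 0.0310/(95.7320*8.9440) = 3.6205e-05
R_2 = 0.1290/(93.9850*8.9440) = 0.0002
R_conv_out = 1/(19.4820*8.9440) = 0.0057
R_total = 0.0108 K/W
Q = 75.7870 / 0.0108 = 7000.1784 W

R_total = 0.0108 K/W, Q = 7000.1784 W


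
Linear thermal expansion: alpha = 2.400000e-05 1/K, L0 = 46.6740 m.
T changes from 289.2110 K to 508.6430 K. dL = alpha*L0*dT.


dT = 219.4320 K
dL = 2.400000e-05 * 46.6740 * 219.4320 = 0.245802 m
L_final = 46.919802 m

dL = 0.245802 m


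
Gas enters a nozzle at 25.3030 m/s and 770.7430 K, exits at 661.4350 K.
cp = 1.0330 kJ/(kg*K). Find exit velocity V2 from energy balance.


dT = 109.3080 K
2*cp*1000*dT = 225830.3280
V1^2 = 640.2418
V2 = sqrt(226470.5698) = 475.8892 m/s

475.8892 m/s


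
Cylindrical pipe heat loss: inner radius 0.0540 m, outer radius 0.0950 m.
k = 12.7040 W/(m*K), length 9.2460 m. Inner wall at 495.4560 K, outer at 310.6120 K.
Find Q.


dT = 184.8440 K
ln(ro/ri) = 0.5649
Q = 2*pi*12.7040*9.2460*184.8440 / 0.5649 = 241497.9934 W

241497.9934 W


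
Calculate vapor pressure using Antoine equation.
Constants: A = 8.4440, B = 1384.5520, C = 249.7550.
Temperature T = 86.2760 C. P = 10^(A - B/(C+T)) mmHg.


C+T = 336.0310
B/(C+T) = 4.1203
log10(P) = 8.4440 - 4.1203 = 4.3237
P = 10^4.3237 = 21071.2195 mmHg

21071.2195 mmHg


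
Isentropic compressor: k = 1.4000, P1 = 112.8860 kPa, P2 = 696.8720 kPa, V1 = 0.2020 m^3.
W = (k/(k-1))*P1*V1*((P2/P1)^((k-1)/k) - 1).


(k-1)/k = 0.2857
(P2/P1)^exp = 1.6821
W = 3.5000 * 112.8860 * 0.2020 * (1.6821 - 1) = 54.4415 kJ

54.4415 kJ


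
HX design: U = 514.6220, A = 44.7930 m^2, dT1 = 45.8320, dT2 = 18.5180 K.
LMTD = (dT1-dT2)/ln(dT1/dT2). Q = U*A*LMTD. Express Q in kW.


LMTD = 30.1399 K
Q = 514.6220 * 44.7930 * 30.1399 = 694769.7629 W = 694.7698 kW

694.7698 kW


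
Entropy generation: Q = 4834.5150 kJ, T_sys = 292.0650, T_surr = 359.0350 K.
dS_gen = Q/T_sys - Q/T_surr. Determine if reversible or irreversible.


dS_sys = 4834.5150/292.0650 = 16.5529 kJ/K
dS_surr = -4834.5150/359.0350 = -13.4653 kJ/K
dS_gen = 16.5529 - 13.4653 = 3.0876 kJ/K (irreversible)

dS_gen = 3.0876 kJ/K, irreversible


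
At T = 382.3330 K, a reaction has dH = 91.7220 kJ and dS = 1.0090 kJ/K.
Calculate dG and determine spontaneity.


T*dS = 382.3330 * 1.0090 = 385.7740 kJ
dG = 91.7220 - 385.7740 = -294.0520 kJ (spontaneous)

dG = -294.0520 kJ, spontaneous


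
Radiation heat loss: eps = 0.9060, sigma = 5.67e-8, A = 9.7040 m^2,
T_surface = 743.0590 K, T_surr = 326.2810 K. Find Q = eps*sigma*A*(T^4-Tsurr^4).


T^4 = 3.0485e+11
Tsurr^4 = 1.1334e+10
Q = 0.9060 * 5.67e-8 * 9.7040 * 2.9352e+11 = 146319.3324 W

146319.3324 W


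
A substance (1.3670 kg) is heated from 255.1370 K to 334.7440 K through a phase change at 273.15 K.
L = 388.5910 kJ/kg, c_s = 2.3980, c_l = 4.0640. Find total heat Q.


Q1 (sensible, solid) = 1.3670 * 2.3980 * 18.0130 = 59.0478 kJ
Q2 (latent) = 1.3670 * 388.5910 = 531.2039 kJ
Q3 (sensible, liquid) = 1.3670 * 4.0640 * 61.5940 = 342.1847 kJ
Q_total = 932.4364 kJ

932.4364 kJ


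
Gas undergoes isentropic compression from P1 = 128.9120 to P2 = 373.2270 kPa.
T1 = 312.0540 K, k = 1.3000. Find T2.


(k-1)/k = 0.2308
(P2/P1)^exp = 1.2780
T2 = 312.0540 * 1.2780 = 398.8148 K

398.8148 K


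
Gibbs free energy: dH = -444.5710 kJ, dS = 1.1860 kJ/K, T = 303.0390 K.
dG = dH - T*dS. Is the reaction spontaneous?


T*dS = 303.0390 * 1.1860 = 359.4043 kJ
dG = -444.5710 - 359.4043 = -803.9753 kJ (spontaneous)

dG = -803.9753 kJ, spontaneous


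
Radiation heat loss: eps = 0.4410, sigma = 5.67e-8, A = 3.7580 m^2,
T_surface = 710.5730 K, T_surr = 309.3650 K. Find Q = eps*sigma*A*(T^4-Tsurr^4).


T^4 = 2.5494e+11
Tsurr^4 = 9.1598e+09
Q = 0.4410 * 5.67e-8 * 3.7580 * 2.4578e+11 = 23095.2182 W

23095.2182 W


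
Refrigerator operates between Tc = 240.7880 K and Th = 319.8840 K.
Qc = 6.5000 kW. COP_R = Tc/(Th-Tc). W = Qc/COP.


COP = 240.7880 / 79.0960 = 3.0443
W = 6.5000 / 3.0443 = 2.1352 kW

COP = 3.0443, W = 2.1352 kW


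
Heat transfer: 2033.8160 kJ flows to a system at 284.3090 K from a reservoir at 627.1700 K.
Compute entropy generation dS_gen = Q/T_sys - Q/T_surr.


dS_sys = 2033.8160/284.3090 = 7.1535 kJ/K
dS_surr = -2033.8160/627.1700 = -3.2428 kJ/K
dS_gen = 7.1535 - 3.2428 = 3.9107 kJ/K (irreversible)

dS_gen = 3.9107 kJ/K, irreversible


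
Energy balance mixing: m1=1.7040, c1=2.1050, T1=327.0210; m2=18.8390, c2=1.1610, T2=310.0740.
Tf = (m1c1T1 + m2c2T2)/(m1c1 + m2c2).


num = 7954.9612
den = 25.4590
Tf = 312.4617 K

312.4617 K


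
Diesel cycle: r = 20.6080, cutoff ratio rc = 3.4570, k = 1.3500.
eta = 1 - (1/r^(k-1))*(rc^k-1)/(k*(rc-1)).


r^(k-1) = 2.8835
rc^k = 5.3363
eta = 0.5466 = 54.6609%

54.6609%


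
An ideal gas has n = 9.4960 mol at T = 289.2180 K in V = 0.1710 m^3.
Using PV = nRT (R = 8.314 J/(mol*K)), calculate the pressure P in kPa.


P = nRT/V = 9.4960 * 8.314 * 289.2180 / 0.1710
= 22833.6871 / 0.1710 = 133530.3337 Pa = 133.5303 kPa

133.5303 kPa


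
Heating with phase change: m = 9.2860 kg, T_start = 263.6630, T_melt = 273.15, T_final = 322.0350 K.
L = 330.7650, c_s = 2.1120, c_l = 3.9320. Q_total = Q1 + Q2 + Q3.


Q1 (sensible, solid) = 9.2860 * 2.1120 * 9.4870 = 186.0593 kJ
Q2 (latent) = 9.2860 * 330.7650 = 3071.4838 kJ
Q3 (sensible, liquid) = 9.2860 * 3.9320 * 48.8850 = 1784.9161 kJ
Q_total = 5042.4592 kJ

5042.4592 kJ


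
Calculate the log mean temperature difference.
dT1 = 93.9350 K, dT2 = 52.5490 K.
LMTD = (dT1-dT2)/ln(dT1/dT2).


dT1/dT2 = 1.7876
ln(dT1/dT2) = 0.5809
LMTD = 41.3860 / 0.5809 = 71.2499 K

71.2499 K


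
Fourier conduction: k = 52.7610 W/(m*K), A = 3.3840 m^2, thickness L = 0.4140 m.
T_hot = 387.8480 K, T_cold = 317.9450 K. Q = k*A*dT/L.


dT = 69.9030 K
Q = 52.7610 * 3.3840 * 69.9030 / 0.4140 = 30146.6352 W

30146.6352 W


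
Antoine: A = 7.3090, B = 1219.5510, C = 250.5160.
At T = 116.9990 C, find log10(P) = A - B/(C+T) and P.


C+T = 367.5150
B/(C+T) = 3.3184
log10(P) = 7.3090 - 3.3184 = 3.9906
P = 10^3.9906 = 9786.5433 mmHg

9786.5433 mmHg


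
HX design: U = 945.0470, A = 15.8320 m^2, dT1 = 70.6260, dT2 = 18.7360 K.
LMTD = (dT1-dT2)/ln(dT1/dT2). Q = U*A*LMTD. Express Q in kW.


LMTD = 39.1047 K
Q = 945.0470 * 15.8320 * 39.1047 = 585083.4267 W = 585.0834 kW

585.0834 kW


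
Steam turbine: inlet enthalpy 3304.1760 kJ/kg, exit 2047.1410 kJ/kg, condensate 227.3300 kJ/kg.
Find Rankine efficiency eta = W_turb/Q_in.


W = 1257.0350 kJ/kg
Q_in = 3076.8460 kJ/kg
eta = 0.4085 = 40.8547%

eta = 40.8547%


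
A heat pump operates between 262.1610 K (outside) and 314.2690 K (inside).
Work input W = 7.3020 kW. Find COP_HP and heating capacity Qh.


COP = 314.2690 / 52.1080 = 6.0311
Qh = 6.0311 * 7.3020 = 44.0392 kW

COP = 6.0311, Qh = 44.0392 kW


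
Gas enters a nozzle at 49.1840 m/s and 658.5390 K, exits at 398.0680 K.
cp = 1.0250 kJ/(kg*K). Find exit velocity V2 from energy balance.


dT = 260.4710 K
2*cp*1000*dT = 533965.5500
V1^2 = 2419.0659
V2 = sqrt(536384.6159) = 732.3828 m/s

732.3828 m/s


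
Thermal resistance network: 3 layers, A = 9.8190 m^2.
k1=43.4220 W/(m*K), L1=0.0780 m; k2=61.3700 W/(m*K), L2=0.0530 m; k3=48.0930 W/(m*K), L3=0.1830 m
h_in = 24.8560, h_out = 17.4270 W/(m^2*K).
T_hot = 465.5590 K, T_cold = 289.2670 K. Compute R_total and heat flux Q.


R_conv_in = 1/(24.8560*9.8190) = 0.0041
R_1 = 0.0780/(43.4220*9.8190) = 0.0002
R_2 = 0.0530/(61.3700*9.8190) = 8.7953e-05
R_3 = 0.1830/(48.0930*9.8190) = 0.0004
R_conv_out = 1/(17.4270*9.8190) = 0.0058
R_total = 0.0106 K/W
Q = 176.2920 / 0.0106 = 16631.7004 W

R_total = 0.0106 K/W, Q = 16631.7004 W


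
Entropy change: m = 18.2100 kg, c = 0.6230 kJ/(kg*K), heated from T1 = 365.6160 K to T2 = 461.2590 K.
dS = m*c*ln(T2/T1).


T2/T1 = 1.2616
ln(T2/T1) = 0.2324
dS = 18.2100 * 0.6230 * 0.2324 = 2.6363 kJ/K

2.6363 kJ/K


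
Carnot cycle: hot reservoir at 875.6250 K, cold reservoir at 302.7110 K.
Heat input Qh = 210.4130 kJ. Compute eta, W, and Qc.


eta = 1 - 302.7110/875.6250 = 0.6543
W = 0.6543 * 210.4130 = 137.6714 kJ
Qc = 210.4130 - 137.6714 = 72.7416 kJ

eta = 65.4292%, W = 137.6714 kJ, Qc = 72.7416 kJ


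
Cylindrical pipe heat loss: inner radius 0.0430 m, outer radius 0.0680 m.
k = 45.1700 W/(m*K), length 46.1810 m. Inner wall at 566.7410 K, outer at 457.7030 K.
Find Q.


dT = 109.0380 K
ln(ro/ri) = 0.4583
Q = 2*pi*45.1700*46.1810*109.0380 / 0.4583 = 3118272.8944 W

3118272.8944 W


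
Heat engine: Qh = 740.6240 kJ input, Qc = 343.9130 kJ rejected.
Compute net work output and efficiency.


W = 740.6240 - 343.9130 = 396.7110 kJ
eta = 396.7110 / 740.6240 = 0.5356 = 53.5644%

W = 396.7110 kJ, eta = 53.5644%


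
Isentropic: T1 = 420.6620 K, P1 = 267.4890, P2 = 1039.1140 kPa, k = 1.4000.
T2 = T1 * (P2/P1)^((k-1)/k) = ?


(k-1)/k = 0.2857
(P2/P1)^exp = 1.4736
T2 = 420.6620 * 1.4736 = 619.8992 K

619.8992 K


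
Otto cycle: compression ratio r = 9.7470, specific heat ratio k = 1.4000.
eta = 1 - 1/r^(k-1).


r^(k-1) = 2.4863
eta = 1 - 1/2.4863 = 0.5978 = 59.7791%

59.7791%


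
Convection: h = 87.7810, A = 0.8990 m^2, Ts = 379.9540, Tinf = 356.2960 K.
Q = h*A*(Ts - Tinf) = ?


dT = 23.6580 K
Q = 87.7810 * 0.8990 * 23.6580 = 1866.9739 W

1866.9739 W


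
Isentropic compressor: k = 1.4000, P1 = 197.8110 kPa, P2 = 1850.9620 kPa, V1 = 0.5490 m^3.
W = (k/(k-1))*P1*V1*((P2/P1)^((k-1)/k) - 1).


(k-1)/k = 0.2857
(P2/P1)^exp = 1.8944
W = 3.5000 * 197.8110 * 0.5490 * (1.8944 - 1) = 339.9541 kJ

339.9541 kJ


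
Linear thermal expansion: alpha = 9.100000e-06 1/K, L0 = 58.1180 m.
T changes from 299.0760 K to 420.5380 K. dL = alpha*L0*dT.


dT = 121.4620 K
dL = 9.100000e-06 * 58.1180 * 121.4620 = 0.064238 m
L_final = 58.182238 m

dL = 0.064238 m


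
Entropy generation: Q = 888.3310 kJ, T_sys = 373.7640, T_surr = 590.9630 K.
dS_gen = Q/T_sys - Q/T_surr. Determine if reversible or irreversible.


dS_sys = 888.3310/373.7640 = 2.3767 kJ/K
dS_surr = -888.3310/590.9630 = -1.5032 kJ/K
dS_gen = 2.3767 - 1.5032 = 0.8735 kJ/K (irreversible)

dS_gen = 0.8735 kJ/K, irreversible


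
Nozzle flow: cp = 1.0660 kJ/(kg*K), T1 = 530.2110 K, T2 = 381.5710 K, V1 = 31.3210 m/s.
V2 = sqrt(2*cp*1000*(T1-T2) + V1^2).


dT = 148.6400 K
2*cp*1000*dT = 316900.4800
V1^2 = 981.0050
V2 = sqrt(317881.4850) = 563.8098 m/s

563.8098 m/s


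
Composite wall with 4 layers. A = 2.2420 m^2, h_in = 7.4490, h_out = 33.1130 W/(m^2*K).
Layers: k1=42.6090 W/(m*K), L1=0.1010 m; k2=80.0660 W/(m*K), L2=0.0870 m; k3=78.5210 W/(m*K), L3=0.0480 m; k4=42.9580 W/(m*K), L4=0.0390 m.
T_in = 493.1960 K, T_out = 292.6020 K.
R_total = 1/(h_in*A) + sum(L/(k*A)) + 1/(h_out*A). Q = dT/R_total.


R_conv_in = 1/(7.4490*2.2420) = 0.0599
R_1 = 0.1010/(42.6090*2.2420) = 0.0011
R_2 = 0.0870/(80.0660*2.2420) = 0.0005
R_3 = 0.0480/(78.5210*2.2420) = 0.0003
R_4 = 0.0390/(42.9580*2.2420) = 0.0004
R_conv_out = 1/(33.1130*2.2420) = 0.0135
R_total = 0.0756 K/W
Q = 200.5940 / 0.0756 = 2654.5064 W

R_total = 0.0756 K/W, Q = 2654.5064 W


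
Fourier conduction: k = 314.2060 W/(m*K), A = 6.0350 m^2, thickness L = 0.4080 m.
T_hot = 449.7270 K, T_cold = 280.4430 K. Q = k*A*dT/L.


dT = 169.2840 K
Q = 314.2060 * 6.0350 * 169.2840 / 0.4080 = 786769.4675 W

786769.4675 W


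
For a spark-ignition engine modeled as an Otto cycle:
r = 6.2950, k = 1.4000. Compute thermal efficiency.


r^(k-1) = 2.0874
eta = 1 - 1/2.0874 = 0.5209 = 52.0927%

52.0927%


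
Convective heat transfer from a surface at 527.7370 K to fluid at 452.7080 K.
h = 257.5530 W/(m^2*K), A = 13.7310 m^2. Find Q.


dT = 75.0290 K
Q = 257.5530 * 13.7310 * 75.0290 = 265337.0756 W

265337.0756 W


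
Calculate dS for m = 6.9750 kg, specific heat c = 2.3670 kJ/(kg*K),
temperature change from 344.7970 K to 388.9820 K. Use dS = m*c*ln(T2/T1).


T2/T1 = 1.1281
ln(T2/T1) = 0.1206
dS = 6.9750 * 2.3670 * 0.1206 = 1.9907 kJ/K

1.9907 kJ/K


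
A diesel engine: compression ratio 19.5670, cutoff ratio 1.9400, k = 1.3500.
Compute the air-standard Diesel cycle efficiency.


r^(k-1) = 2.8316
rc^k = 2.4464
eta = 0.5975 = 59.7467%

59.7467%


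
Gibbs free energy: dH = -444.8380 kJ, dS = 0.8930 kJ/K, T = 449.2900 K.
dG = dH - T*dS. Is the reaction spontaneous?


T*dS = 449.2900 * 0.8930 = 401.2160 kJ
dG = -444.8380 - 401.2160 = -846.0540 kJ (spontaneous)

dG = -846.0540 kJ, spontaneous


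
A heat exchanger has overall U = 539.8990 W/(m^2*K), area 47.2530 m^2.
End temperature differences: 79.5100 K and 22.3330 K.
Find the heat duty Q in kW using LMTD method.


LMTD = 45.0277 K
Q = 539.8990 * 47.2530 * 45.0277 = 1148740.6832 W = 1148.7407 kW

1148.7407 kW


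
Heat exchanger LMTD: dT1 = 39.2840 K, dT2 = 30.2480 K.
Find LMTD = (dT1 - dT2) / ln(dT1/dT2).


dT1/dT2 = 1.2987
ln(dT1/dT2) = 0.2614
LMTD = 9.0360 / 0.2614 = 34.5694 K

34.5694 K


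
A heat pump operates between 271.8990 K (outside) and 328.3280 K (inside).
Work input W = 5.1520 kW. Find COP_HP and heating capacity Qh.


COP = 328.3280 / 56.4290 = 5.8184
Qh = 5.8184 * 5.1520 = 29.9765 kW

COP = 5.8184, Qh = 29.9765 kW


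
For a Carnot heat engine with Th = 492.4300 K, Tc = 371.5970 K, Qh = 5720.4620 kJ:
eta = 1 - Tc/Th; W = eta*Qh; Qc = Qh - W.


eta = 1 - 371.5970/492.4300 = 0.2454
W = 0.2454 * 5720.4620 = 1403.6931 kJ
Qc = 5720.4620 - 1403.6931 = 4316.7689 kJ

eta = 24.5381%, W = 1403.6931 kJ, Qc = 4316.7689 kJ


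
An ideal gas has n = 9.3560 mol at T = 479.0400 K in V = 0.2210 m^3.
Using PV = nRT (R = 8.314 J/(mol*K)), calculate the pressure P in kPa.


P = nRT/V = 9.3560 * 8.314 * 479.0400 / 0.2210
= 37262.5020 / 0.2210 = 168608.6062 Pa = 168.6086 kPa

168.6086 kPa


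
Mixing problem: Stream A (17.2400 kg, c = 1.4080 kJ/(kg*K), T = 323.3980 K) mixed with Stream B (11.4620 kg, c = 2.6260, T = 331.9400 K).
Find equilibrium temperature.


num = 17841.2696
den = 54.3731
Tf = 328.1266 K

328.1266 K


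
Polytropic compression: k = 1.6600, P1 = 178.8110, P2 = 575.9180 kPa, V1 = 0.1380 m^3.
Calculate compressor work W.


(k-1)/k = 0.3976
(P2/P1)^exp = 1.5921
W = 2.5152 * 178.8110 * 0.1380 * (1.5921 - 1) = 36.7461 kJ

36.7461 kJ


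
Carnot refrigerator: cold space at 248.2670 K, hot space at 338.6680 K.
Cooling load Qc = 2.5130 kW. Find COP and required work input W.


COP = 248.2670 / 90.4010 = 2.7463
W = 2.5130 / 2.7463 = 0.9151 kW

COP = 2.7463, W = 0.9151 kW


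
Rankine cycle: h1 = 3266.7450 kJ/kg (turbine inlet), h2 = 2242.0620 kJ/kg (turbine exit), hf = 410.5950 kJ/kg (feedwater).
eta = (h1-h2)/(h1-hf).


W = 1024.6830 kJ/kg
Q_in = 2856.1500 kJ/kg
eta = 0.3588 = 35.8764%

eta = 35.8764%


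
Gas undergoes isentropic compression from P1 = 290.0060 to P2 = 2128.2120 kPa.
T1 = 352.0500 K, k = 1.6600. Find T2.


(k-1)/k = 0.3976
(P2/P1)^exp = 2.2088
T2 = 352.0500 * 2.2088 = 777.6098 K

777.6098 K


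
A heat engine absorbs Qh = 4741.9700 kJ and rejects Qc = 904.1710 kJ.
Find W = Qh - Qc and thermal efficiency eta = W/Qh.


W = 4741.9700 - 904.1710 = 3837.7990 kJ
eta = 3837.7990 / 4741.9700 = 0.8093 = 80.9326%

W = 3837.7990 kJ, eta = 80.9326%


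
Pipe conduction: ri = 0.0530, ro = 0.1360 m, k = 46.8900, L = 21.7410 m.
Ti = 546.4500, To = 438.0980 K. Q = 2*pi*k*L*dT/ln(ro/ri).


dT = 108.3520 K
ln(ro/ri) = 0.9424
Q = 2*pi*46.8900*21.7410*108.3520 / 0.9424 = 736475.5543 W

736475.5543 W


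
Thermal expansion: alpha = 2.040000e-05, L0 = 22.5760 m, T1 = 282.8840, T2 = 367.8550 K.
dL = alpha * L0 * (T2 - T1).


dT = 84.9710 K
dL = 2.040000e-05 * 22.5760 * 84.9710 = 0.039133 m
L_final = 22.615133 m

dL = 0.039133 m


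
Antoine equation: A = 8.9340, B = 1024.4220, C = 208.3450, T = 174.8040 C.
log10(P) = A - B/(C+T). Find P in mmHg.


C+T = 383.1490
B/(C+T) = 2.6737
log10(P) = 8.9340 - 2.6737 = 6.2603
P = 10^6.2603 = 1820996.3950 mmHg

1820996.3950 mmHg


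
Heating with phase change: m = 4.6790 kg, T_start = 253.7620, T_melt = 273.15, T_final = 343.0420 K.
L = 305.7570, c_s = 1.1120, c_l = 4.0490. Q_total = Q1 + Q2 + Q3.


Q1 (sensible, solid) = 4.6790 * 1.1120 * 19.3880 = 100.8767 kJ
Q2 (latent) = 4.6790 * 305.7570 = 1430.6370 kJ
Q3 (sensible, liquid) = 4.6790 * 4.0490 * 69.8920 = 1324.1229 kJ
Q_total = 2855.6366 kJ

2855.6366 kJ


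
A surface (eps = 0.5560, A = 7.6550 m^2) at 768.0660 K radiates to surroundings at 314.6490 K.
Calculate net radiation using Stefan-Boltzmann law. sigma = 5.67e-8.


T^4 = 3.4801e+11
Tsurr^4 = 9.8018e+09
Q = 0.5560 * 5.67e-8 * 7.6550 * 3.3821e+11 = 81618.7051 W

81618.7051 W


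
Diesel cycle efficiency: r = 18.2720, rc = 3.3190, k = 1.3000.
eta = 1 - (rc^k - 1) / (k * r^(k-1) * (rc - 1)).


r^(k-1) = 2.3908
rc^k = 4.7567
eta = 0.4788 = 47.8768%

47.8768%


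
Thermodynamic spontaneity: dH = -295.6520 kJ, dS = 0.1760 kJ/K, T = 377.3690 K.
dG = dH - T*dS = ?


T*dS = 377.3690 * 0.1760 = 66.4169 kJ
dG = -295.6520 - 66.4169 = -362.0689 kJ (spontaneous)

dG = -362.0689 kJ, spontaneous


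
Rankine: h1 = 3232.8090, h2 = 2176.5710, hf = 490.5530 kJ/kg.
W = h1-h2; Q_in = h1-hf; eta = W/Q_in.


W = 1056.2380 kJ/kg
Q_in = 2742.2560 kJ/kg
eta = 0.3852 = 38.5171%

eta = 38.5171%


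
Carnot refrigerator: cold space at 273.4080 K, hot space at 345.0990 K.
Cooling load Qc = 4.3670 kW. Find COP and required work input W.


COP = 273.4080 / 71.6910 = 3.8137
W = 4.3670 / 3.8137 = 1.1451 kW

COP = 3.8137, W = 1.1451 kW


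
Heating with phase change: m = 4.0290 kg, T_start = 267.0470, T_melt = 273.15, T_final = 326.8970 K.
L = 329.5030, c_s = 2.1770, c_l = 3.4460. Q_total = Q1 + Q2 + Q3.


Q1 (sensible, solid) = 4.0290 * 2.1770 * 6.1030 = 53.5302 kJ
Q2 (latent) = 4.0290 * 329.5030 = 1327.5676 kJ
Q3 (sensible, liquid) = 4.0290 * 3.4460 * 53.7470 = 746.2198 kJ
Q_total = 2127.3176 kJ

2127.3176 kJ


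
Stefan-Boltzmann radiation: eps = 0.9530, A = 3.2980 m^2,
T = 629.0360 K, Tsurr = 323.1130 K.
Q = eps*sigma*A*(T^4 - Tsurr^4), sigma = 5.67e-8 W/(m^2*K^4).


T^4 = 1.5657e+11
Tsurr^4 = 1.0900e+10
Q = 0.9530 * 5.67e-8 * 3.2980 * 1.4567e+11 = 25959.1429 W

25959.1429 W


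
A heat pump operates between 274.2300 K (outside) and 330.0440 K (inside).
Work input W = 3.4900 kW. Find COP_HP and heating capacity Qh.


COP = 330.0440 / 55.8140 = 5.9133
Qh = 5.9133 * 3.4900 = 20.6374 kW

COP = 5.9133, Qh = 20.6374 kW


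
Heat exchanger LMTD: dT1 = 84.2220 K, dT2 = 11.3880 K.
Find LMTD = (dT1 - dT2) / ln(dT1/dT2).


dT1/dT2 = 7.3957
ln(dT1/dT2) = 2.0009
LMTD = 72.8340 / 2.0009 = 36.4007 K

36.4007 K


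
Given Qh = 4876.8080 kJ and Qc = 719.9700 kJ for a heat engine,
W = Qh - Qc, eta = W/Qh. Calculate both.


W = 4876.8080 - 719.9700 = 4156.8380 kJ
eta = 4156.8380 / 4876.8080 = 0.8524 = 85.2369%

W = 4156.8380 kJ, eta = 85.2369%


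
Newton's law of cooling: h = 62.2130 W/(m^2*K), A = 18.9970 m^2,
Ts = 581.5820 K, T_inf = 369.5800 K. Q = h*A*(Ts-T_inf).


dT = 212.0020 K
Q = 62.2130 * 18.9970 * 212.0020 = 250556.7603 W

250556.7603 W


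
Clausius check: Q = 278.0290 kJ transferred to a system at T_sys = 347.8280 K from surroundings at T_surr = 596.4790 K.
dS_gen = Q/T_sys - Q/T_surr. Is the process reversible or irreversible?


dS_sys = 278.0290/347.8280 = 0.7993 kJ/K
dS_surr = -278.0290/596.4790 = -0.4661 kJ/K
dS_gen = 0.7993 - 0.4661 = 0.3332 kJ/K (irreversible)

dS_gen = 0.3332 kJ/K, irreversible


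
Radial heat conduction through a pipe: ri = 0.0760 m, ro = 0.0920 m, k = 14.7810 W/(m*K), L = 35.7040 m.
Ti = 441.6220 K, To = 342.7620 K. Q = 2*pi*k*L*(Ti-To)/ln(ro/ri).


dT = 98.8600 K
ln(ro/ri) = 0.1911
Q = 2*pi*14.7810*35.7040*98.8600 / 0.1911 = 1715782.4419 W

1715782.4419 W


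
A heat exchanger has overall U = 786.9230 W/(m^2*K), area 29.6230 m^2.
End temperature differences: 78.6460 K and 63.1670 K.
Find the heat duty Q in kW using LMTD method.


LMTD = 70.6240 K
Q = 786.9230 * 29.6230 * 70.6240 = 1646317.6865 W = 1646.3177 kW

1646.3177 kW


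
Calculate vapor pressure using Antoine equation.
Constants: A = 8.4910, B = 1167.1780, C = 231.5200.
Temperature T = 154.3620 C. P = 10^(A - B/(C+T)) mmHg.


C+T = 385.8820
B/(C+T) = 3.0247
log10(P) = 8.4910 - 3.0247 = 5.4663
P = 10^5.4663 = 292616.0531 mmHg

292616.0531 mmHg


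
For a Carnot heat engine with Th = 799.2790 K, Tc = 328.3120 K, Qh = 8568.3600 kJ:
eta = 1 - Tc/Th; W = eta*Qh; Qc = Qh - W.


eta = 1 - 328.3120/799.2790 = 0.5892
W = 0.5892 * 8568.3600 = 5048.8188 kJ
Qc = 8568.3600 - 5048.8188 = 3519.5412 kJ

eta = 58.9240%, W = 5048.8188 kJ, Qc = 3519.5412 kJ


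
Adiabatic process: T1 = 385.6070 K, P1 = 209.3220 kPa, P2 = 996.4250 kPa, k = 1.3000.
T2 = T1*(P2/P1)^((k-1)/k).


(k-1)/k = 0.2308
(P2/P1)^exp = 1.4334
T2 = 385.6070 * 1.4334 = 552.7401 K

552.7401 K


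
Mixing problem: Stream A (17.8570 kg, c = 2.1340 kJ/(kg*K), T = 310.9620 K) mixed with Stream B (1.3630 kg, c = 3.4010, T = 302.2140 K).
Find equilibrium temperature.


num = 13250.7106
den = 42.7424
Tf = 310.0132 K

310.0132 K


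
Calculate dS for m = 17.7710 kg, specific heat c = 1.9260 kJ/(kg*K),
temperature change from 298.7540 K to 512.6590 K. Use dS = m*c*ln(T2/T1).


T2/T1 = 1.7160
ln(T2/T1) = 0.5400
dS = 17.7710 * 1.9260 * 0.5400 = 18.4822 kJ/K

18.4822 kJ/K


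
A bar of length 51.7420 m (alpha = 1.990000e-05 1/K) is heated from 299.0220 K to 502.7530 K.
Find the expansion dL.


dT = 203.7310 K
dL = 1.990000e-05 * 51.7420 * 203.7310 = 0.209775 m
L_final = 51.951775 m

dL = 0.209775 m


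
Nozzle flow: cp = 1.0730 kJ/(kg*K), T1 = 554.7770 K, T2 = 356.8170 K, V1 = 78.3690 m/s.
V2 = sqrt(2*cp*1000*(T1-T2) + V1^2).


dT = 197.9600 K
2*cp*1000*dT = 424822.1600
V1^2 = 6141.7002
V2 = sqrt(430963.8602) = 656.4784 m/s

656.4784 m/s


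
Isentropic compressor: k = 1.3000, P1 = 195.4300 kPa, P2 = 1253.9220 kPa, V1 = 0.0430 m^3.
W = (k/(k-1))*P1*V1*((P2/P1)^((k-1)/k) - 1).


(k-1)/k = 0.2308
(P2/P1)^exp = 1.5357
W = 4.3333 * 195.4300 * 0.0430 * (1.5357 - 1) = 19.5061 kJ

19.5061 kJ


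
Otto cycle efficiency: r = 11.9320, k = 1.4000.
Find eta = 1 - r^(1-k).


r^(k-1) = 2.6958
eta = 1 - 1/2.6958 = 0.6291 = 62.9051%

62.9051%


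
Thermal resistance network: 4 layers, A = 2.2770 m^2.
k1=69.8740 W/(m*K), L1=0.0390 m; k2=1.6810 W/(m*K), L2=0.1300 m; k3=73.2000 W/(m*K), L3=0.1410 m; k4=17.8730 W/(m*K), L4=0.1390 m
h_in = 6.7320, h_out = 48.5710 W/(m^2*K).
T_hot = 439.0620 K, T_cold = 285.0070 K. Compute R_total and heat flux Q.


R_conv_in = 1/(6.7320*2.2770) = 0.0652
R_1 = 0.0390/(69.8740*2.2770) = 0.0002
R_2 = 0.1300/(1.6810*2.2770) = 0.0340
R_3 = 0.1410/(73.2000*2.2770) = 0.0008
R_4 = 0.1390/(17.8730*2.2770) = 0.0034
R_conv_out = 1/(48.5710*2.2770) = 0.0090
R_total = 0.1127 K/W
Q = 154.0550 / 0.1127 = 1366.3557 W

R_total = 0.1127 K/W, Q = 1366.3557 W


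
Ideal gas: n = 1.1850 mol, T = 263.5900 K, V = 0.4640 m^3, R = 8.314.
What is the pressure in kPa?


P = nRT/V = 1.1850 * 8.314 * 263.5900 / 0.4640
= 2596.9124 / 0.4640 = 5596.7940 Pa = 5.5968 kPa

5.5968 kPa


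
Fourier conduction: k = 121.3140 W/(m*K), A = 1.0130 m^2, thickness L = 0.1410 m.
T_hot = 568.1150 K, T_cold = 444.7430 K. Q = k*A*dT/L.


dT = 123.3720 K
Q = 121.3140 * 1.0130 * 123.3720 / 0.1410 = 107527.0820 W

107527.0820 W


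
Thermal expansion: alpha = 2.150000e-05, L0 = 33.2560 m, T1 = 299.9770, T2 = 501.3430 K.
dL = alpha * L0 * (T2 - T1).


dT = 201.3660 K
dL = 2.150000e-05 * 33.2560 * 201.3660 = 0.143977 m
L_final = 33.399977 m

dL = 0.143977 m


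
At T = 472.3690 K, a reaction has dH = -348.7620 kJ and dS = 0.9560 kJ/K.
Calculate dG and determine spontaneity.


T*dS = 472.3690 * 0.9560 = 451.5848 kJ
dG = -348.7620 - 451.5848 = -800.3468 kJ (spontaneous)

dG = -800.3468 kJ, spontaneous


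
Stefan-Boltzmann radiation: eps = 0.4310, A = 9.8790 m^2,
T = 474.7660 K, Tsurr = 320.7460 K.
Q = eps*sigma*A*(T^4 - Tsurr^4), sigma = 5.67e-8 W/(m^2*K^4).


T^4 = 5.0806e+10
Tsurr^4 = 1.0584e+10
Q = 0.4310 * 5.67e-8 * 9.8790 * 4.0223e+10 = 9710.5222 W

9710.5222 W


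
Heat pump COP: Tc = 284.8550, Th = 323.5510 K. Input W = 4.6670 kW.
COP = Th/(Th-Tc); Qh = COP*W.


COP = 323.5510 / 38.6960 = 8.3614
Qh = 8.3614 * 4.6670 = 39.0224 kW

COP = 8.3614, Qh = 39.0224 kW


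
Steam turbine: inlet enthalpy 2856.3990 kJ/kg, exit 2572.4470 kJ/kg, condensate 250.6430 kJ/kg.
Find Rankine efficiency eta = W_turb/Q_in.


W = 283.9520 kJ/kg
Q_in = 2605.7560 kJ/kg
eta = 0.1090 = 10.8971%

eta = 10.8971%


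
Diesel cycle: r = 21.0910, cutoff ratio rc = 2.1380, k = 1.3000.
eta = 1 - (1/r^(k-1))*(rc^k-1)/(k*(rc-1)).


r^(k-1) = 2.4959
rc^k = 2.6854
eta = 0.5436 = 54.3554%

54.3554%


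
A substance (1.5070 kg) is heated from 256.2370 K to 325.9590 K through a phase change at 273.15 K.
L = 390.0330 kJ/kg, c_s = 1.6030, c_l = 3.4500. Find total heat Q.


Q1 (sensible, solid) = 1.5070 * 1.6030 * 16.9130 = 40.8571 kJ
Q2 (latent) = 1.5070 * 390.0330 = 587.7797 kJ
Q3 (sensible, liquid) = 1.5070 * 3.4500 * 52.8090 = 274.5619 kJ
Q_total = 903.1987 kJ

903.1987 kJ


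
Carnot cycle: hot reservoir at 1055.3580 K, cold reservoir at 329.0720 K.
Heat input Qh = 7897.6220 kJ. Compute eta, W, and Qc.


eta = 1 - 329.0720/1055.3580 = 0.6882
W = 0.6882 * 7897.6220 = 5435.0583 kJ
Qc = 7897.6220 - 5435.0583 = 2462.5637 kJ

eta = 68.8189%, W = 5435.0583 kJ, Qc = 2462.5637 kJ


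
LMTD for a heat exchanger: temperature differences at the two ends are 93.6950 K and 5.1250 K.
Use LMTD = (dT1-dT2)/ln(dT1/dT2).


dT1/dT2 = 18.2820
ln(dT1/dT2) = 2.9059
LMTD = 88.5700 / 2.9059 = 30.4792 K

30.4792 K


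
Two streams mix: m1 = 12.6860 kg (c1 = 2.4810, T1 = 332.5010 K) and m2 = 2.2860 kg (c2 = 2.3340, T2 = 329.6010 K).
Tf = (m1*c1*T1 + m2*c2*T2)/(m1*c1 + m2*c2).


num = 12223.7192
den = 36.8095
Tf = 332.0806 K

332.0806 K


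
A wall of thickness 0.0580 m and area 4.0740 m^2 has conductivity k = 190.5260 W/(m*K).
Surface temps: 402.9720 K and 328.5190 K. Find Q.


dT = 74.4530 K
Q = 190.5260 * 4.0740 * 74.4530 / 0.0580 = 996390.2810 W

996390.2810 W


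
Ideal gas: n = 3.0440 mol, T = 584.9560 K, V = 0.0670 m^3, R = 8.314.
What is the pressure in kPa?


P = nRT/V = 3.0440 * 8.314 * 584.9560 / 0.0670
= 14803.9588 / 0.0670 = 220954.6092 Pa = 220.9546 kPa

220.9546 kPa


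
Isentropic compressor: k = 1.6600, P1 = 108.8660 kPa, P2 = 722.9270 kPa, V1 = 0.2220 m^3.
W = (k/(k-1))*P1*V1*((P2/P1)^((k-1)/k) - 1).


(k-1)/k = 0.3976
(P2/P1)^exp = 2.1228
W = 2.5152 * 108.8660 * 0.2220 * (2.1228 - 1) = 68.2486 kJ

68.2486 kJ


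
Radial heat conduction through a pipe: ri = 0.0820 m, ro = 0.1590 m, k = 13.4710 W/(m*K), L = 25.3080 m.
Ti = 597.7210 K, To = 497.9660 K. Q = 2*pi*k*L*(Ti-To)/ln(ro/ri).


dT = 99.7550 K
ln(ro/ri) = 0.6622
Q = 2*pi*13.4710*25.3080*99.7550 / 0.6622 = 322695.4887 W

322695.4887 W


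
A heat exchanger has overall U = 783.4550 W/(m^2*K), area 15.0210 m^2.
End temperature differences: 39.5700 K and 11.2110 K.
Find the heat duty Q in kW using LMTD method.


LMTD = 22.4862 K
Q = 783.4550 * 15.0210 * 22.4862 = 264623.3609 W = 264.6234 kW

264.6234 kW


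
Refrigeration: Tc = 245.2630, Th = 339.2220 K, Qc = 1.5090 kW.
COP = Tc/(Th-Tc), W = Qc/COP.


COP = 245.2630 / 93.9590 = 2.6103
W = 1.5090 / 2.6103 = 0.5781 kW

COP = 2.6103, W = 0.5781 kW


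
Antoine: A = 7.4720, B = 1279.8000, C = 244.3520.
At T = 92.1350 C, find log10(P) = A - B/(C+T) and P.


C+T = 336.4870
B/(C+T) = 3.8034
log10(P) = 7.4720 - 3.8034 = 3.6686
P = 10^3.6686 = 4662.1272 mmHg

4662.1272 mmHg


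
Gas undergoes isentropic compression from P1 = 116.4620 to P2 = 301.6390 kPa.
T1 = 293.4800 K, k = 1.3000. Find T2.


(k-1)/k = 0.2308
(P2/P1)^exp = 1.2456
T2 = 293.4800 * 1.2456 = 365.5579 K

365.5579 K


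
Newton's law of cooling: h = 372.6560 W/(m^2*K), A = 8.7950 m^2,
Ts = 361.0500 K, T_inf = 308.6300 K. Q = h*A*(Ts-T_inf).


dT = 52.4200 K
Q = 372.6560 * 8.7950 * 52.4200 = 171807.0490 W

171807.0490 W


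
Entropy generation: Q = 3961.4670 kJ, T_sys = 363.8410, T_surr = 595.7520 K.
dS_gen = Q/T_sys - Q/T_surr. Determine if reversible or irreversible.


dS_sys = 3961.4670/363.8410 = 10.8879 kJ/K
dS_surr = -3961.4670/595.7520 = -6.6495 kJ/K
dS_gen = 10.8879 - 6.6495 = 4.2384 kJ/K (irreversible)

dS_gen = 4.2384 kJ/K, irreversible


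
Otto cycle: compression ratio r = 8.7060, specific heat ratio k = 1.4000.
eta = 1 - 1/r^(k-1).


r^(k-1) = 2.3764
eta = 1 - 1/2.3764 = 0.5792 = 57.9203%

57.9203%


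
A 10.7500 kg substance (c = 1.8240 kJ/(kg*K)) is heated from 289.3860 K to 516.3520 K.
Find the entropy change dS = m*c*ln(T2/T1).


T2/T1 = 1.7843
ln(T2/T1) = 0.5790
dS = 10.7500 * 1.8240 * 0.5790 = 11.3536 kJ/K

11.3536 kJ/K


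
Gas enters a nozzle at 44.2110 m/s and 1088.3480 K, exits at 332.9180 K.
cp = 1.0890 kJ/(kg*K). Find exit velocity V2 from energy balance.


dT = 755.4300 K
2*cp*1000*dT = 1645326.5400
V1^2 = 1954.6125
V2 = sqrt(1647281.1525) = 1283.4645 m/s

1283.4645 m/s


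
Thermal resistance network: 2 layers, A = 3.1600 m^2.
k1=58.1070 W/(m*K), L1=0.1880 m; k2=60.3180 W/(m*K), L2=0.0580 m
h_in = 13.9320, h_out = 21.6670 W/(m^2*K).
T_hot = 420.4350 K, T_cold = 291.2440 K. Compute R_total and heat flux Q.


R_conv_in = 1/(13.9320*3.1600) = 0.0227
R_1 = 0.1880/(58.1070*3.1600) = 0.0010
R_2 = 0.0580/(60.3180*3.1600) = 0.0003
R_conv_out = 1/(21.6670*3.1600) = 0.0146
R_total = 0.0386 K/W
Q = 129.1910 / 0.0386 = 3342.7701 W

R_total = 0.0386 K/W, Q = 3342.7701 W


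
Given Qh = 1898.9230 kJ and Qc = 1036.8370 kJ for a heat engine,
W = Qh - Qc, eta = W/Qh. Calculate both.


W = 1898.9230 - 1036.8370 = 862.0860 kJ
eta = 862.0860 / 1898.9230 = 0.4540 = 45.3987%

W = 862.0860 kJ, eta = 45.3987%


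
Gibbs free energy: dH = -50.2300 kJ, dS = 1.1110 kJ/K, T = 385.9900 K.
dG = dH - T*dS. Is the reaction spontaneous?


T*dS = 385.9900 * 1.1110 = 428.8349 kJ
dG = -50.2300 - 428.8349 = -479.0649 kJ (spontaneous)

dG = -479.0649 kJ, spontaneous


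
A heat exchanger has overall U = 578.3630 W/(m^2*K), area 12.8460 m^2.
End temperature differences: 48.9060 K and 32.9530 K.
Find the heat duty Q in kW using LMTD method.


LMTD = 40.4060 K
Q = 578.3630 * 12.8460 * 40.4060 = 300202.3430 W = 300.2023 kW

300.2023 kW


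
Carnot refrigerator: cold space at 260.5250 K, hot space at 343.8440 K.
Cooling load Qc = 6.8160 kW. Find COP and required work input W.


COP = 260.5250 / 83.3190 = 3.1268
W = 6.8160 / 3.1268 = 2.1798 kW

COP = 3.1268, W = 2.1798 kW


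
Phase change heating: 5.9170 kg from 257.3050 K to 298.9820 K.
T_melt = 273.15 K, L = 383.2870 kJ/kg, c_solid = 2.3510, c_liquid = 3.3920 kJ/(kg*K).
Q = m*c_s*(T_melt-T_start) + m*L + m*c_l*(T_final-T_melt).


Q1 (sensible, solid) = 5.9170 * 2.3510 * 15.8450 = 220.4177 kJ
Q2 (latent) = 5.9170 * 383.2870 = 2267.9092 kJ
Q3 (sensible, liquid) = 5.9170 * 3.3920 * 25.8320 = 518.4602 kJ
Q_total = 3006.7871 kJ

3006.7871 kJ


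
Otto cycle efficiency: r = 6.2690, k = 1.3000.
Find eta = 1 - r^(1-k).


r^(k-1) = 1.7344
eta = 1 - 1/1.7344 = 0.4234 = 42.3445%

42.3445%


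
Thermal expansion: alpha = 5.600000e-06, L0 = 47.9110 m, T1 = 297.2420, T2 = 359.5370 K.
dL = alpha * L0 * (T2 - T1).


dT = 62.2950 K
dL = 5.600000e-06 * 47.9110 * 62.2950 = 0.016714 m
L_final = 47.927714 m

dL = 0.016714 m


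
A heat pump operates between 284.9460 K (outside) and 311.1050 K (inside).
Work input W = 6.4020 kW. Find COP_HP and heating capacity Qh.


COP = 311.1050 / 26.1590 = 11.8928
Qh = 11.8928 * 6.4020 = 76.1380 kW

COP = 11.8928, Qh = 76.1380 kW


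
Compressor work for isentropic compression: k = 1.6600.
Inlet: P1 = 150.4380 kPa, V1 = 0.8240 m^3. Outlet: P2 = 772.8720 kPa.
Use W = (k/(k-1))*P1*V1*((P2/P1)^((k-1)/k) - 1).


(k-1)/k = 0.3976
(P2/P1)^exp = 1.9168
W = 2.5152 * 150.4380 * 0.8240 * (1.9168 - 1) = 285.8549 kJ

285.8549 kJ


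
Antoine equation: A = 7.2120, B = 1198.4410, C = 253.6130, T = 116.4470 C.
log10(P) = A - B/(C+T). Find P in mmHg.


C+T = 370.0600
B/(C+T) = 3.2385
log10(P) = 7.2120 - 3.2385 = 3.9735
P = 10^3.9735 = 9407.9594 mmHg

9407.9594 mmHg


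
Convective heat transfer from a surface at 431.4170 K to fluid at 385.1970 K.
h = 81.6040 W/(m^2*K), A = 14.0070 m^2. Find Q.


dT = 46.2200 K
Q = 81.6040 * 14.0070 * 46.2200 = 52830.7185 W

52830.7185 W


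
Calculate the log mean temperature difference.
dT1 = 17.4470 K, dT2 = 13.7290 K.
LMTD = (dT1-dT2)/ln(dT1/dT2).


dT1/dT2 = 1.2708
ln(dT1/dT2) = 0.2397
LMTD = 3.7180 / 0.2397 = 15.5138 K

15.5138 K


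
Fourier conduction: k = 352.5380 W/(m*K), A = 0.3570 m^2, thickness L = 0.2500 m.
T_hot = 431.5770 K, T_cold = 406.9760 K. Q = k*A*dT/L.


dT = 24.6010 K
Q = 352.5380 * 0.3570 * 24.6010 / 0.2500 = 12384.7403 W

12384.7403 W


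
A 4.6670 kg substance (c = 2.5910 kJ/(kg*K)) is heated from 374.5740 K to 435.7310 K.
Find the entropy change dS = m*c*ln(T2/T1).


T2/T1 = 1.1633
ln(T2/T1) = 0.1512
dS = 4.6670 * 2.5910 * 0.1512 = 1.8288 kJ/K

1.8288 kJ/K


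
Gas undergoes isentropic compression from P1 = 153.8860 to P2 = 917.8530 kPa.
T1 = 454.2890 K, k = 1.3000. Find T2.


(k-1)/k = 0.2308
(P2/P1)^exp = 1.5100
T2 = 454.2890 * 1.5100 = 685.9790 K

685.9790 K


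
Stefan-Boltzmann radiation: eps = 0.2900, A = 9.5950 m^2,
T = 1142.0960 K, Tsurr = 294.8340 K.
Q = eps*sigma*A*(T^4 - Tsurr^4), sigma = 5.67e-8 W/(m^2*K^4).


T^4 = 1.7014e+12
Tsurr^4 = 7.5563e+09
Q = 0.2900 * 5.67e-8 * 9.5950 * 1.6939e+12 = 267241.1892 W

267241.1892 W


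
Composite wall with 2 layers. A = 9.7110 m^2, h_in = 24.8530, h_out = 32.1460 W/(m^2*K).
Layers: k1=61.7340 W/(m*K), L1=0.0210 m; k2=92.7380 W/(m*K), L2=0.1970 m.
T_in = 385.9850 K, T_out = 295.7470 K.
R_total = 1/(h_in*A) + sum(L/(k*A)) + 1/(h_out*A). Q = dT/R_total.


R_conv_in = 1/(24.8530*9.7110) = 0.0041
R_1 = 0.0210/(61.7340*9.7110) = 3.5029e-05
R_2 = 0.1970/(92.7380*9.7110) = 0.0002
R_conv_out = 1/(32.1460*9.7110) = 0.0032
R_total = 0.0076 K/W
Q = 90.2380 / 0.0076 = 11872.5373 W

R_total = 0.0076 K/W, Q = 11872.5373 W


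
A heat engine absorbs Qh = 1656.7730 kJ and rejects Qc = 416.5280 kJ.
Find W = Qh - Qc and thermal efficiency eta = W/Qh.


W = 1656.7730 - 416.5280 = 1240.2450 kJ
eta = 1240.2450 / 1656.7730 = 0.7486 = 74.8591%

W = 1240.2450 kJ, eta = 74.8591%


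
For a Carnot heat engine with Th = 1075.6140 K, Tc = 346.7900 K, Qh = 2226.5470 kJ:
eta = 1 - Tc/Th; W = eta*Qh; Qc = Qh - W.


eta = 1 - 346.7900/1075.6140 = 0.6776
W = 0.6776 * 2226.5470 = 1508.6833 kJ
Qc = 2226.5470 - 1508.6833 = 717.8637 kJ

eta = 67.7589%, W = 1508.6833 kJ, Qc = 717.8637 kJ


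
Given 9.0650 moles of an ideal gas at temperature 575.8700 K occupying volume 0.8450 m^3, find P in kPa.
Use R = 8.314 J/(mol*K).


P = nRT/V = 9.0650 * 8.314 * 575.8700 / 0.8450
= 43401.2545 / 0.8450 = 51362.4314 Pa = 51.3624 kPa

51.3624 kPa


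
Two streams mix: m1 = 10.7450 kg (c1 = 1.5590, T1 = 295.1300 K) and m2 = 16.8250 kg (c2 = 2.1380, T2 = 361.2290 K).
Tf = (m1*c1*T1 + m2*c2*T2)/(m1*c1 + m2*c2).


num = 17937.9323
den = 52.7233
Tf = 340.2278 K

340.2278 K


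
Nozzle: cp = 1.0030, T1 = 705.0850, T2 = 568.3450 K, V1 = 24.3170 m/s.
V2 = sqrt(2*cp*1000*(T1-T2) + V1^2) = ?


dT = 136.7400 K
2*cp*1000*dT = 274300.4400
V1^2 = 591.3165
V2 = sqrt(274891.7565) = 524.3012 m/s

524.3012 m/s


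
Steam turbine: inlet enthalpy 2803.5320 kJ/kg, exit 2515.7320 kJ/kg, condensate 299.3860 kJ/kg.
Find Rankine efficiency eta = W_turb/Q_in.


W = 287.8000 kJ/kg
Q_in = 2504.1460 kJ/kg
eta = 0.1149 = 11.4929%

eta = 11.4929%


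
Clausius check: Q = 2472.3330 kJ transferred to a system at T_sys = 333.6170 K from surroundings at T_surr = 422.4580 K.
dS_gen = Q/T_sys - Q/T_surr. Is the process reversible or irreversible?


dS_sys = 2472.3330/333.6170 = 7.4107 kJ/K
dS_surr = -2472.3330/422.4580 = -5.8523 kJ/K
dS_gen = 7.4107 - 5.8523 = 1.5584 kJ/K (irreversible)

dS_gen = 1.5584 kJ/K, irreversible


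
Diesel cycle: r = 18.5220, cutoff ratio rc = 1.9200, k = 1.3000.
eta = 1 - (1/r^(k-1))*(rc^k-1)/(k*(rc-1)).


r^(k-1) = 2.4005
rc^k = 2.3350
eta = 0.5350 = 53.5001%

53.5001%


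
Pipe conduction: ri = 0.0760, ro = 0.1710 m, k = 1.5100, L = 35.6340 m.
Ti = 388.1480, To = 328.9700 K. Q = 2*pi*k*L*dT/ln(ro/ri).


dT = 59.1780 K
ln(ro/ri) = 0.8109
Q = 2*pi*1.5100*35.6340*59.1780 / 0.8109 = 24671.6498 W

24671.6498 W


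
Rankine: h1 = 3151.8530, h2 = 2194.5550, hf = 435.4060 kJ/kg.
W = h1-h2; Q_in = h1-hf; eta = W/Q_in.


W = 957.2980 kJ/kg
Q_in = 2716.4470 kJ/kg
eta = 0.3524 = 35.2408%

eta = 35.2408%


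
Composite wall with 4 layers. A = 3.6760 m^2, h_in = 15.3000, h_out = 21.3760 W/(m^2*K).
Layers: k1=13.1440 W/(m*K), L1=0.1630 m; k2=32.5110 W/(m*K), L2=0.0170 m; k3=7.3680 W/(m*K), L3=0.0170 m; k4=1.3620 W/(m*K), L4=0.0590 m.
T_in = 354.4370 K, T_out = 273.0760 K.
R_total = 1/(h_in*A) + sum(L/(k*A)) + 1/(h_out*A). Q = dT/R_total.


R_conv_in = 1/(15.3000*3.6760) = 0.0178
R_1 = 0.1630/(13.1440*3.6760) = 0.0034
R_2 = 0.0170/(32.5110*3.6760) = 0.0001
R_3 = 0.0170/(7.3680*3.6760) = 0.0006
R_4 = 0.0590/(1.3620*3.6760) = 0.0118
R_conv_out = 1/(21.3760*3.6760) = 0.0127
R_total = 0.0464 K/W
Q = 81.3610 / 0.0464 = 1752.1915 W

R_total = 0.0464 K/W, Q = 1752.1915 W


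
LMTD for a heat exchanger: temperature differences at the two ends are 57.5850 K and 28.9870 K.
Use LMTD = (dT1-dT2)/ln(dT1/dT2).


dT1/dT2 = 1.9866
ln(dT1/dT2) = 0.6864
LMTD = 28.5980 / 0.6864 = 41.6629 K

41.6629 K
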